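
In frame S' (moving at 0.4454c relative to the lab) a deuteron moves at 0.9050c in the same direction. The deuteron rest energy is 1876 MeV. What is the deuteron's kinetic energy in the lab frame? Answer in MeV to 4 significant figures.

u_lab = (0.9050 + 0.4454)/(1 + 0.9050×0.4454) = 0.9624492
γ = 1/√(1 − 0.9624492²) = 3.68376
K = (γ − 1)m₀c² = (3.68376 − 1) × 1876 = 2.68376 × 1876 = 5035 MeV

K ≈ 5035 MeV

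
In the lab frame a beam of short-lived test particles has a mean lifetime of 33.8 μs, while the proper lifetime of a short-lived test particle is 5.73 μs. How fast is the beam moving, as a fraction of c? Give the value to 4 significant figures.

γ = Δt/τ₀ = 33.8/5.73 = 5.89878
β = √(1 − 1/γ²) = √(1 − 1/5.89878²) = 0.9855

β ≈ 0.9855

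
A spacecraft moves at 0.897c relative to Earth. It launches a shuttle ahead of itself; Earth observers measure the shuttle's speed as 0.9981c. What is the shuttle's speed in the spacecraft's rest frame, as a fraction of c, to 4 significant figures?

u' ≈ 0.9656c

Inverse velocity addition: u' = (u − v)/(1 − uv/c²)
= (0.9981 − 0.897)/(1 − 0.9981×0.897) = 0.1011/0.104704 = 0.9656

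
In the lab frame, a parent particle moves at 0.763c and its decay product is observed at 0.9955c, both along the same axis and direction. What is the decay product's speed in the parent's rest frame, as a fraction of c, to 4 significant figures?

u' ≈ 0.9670c

Inverse velocity addition: u' = (u − v)/(1 − uv/c²)
= (0.9955 − 0.763)/(1 − 0.9955×0.763) = 0.2325/0.240433 = 0.9670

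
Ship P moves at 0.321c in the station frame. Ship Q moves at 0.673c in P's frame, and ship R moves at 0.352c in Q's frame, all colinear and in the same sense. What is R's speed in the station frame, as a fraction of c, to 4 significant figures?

Compose boost 2: (0.673 + 0.321)/(1 + 0.673×0.321) = 0.9940/1.21603 = 0.817412
Compose boost 3: (0.352 + 0.817412)/(1 + 0.352×0.817412) = 1.16941/1.28773 = 0.9081

u ≈ 0.9081c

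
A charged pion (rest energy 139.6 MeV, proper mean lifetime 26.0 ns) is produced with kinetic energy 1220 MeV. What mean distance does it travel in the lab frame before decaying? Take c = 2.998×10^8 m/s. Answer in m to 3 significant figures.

γ = 1 + K/(m₀c²) = 1 + 1220/139.6 = 9.7393
β = √(1 − 1/γ²) = 0.99471
Dilated lifetime: γτ₀ = 9.7393 × 26.0 ns = 253.22 ns
d = βc·γτ₀ = 0.99471 × (2.998×10^8 m/s) × 2.5322×10^-7 s = 75.5 m

d ≈ 75.5 m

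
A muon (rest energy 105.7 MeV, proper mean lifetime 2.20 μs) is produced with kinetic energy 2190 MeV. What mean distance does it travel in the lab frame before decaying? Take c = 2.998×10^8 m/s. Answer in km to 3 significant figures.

γ = 1 + K/(m₀c²) = 1 + 2190/105.7 = 21.719
β = √(1 − 1/γ²) = 0.99894
Dilated lifetime: γτ₀ = 21.719 × 2.20 μs = 47.782 μs
d = βc·γτ₀ = 0.99894 × (2.998×10^8 m/s) × 4.7782×10^-5 s = 14.3 km

d ≈ 14.3 km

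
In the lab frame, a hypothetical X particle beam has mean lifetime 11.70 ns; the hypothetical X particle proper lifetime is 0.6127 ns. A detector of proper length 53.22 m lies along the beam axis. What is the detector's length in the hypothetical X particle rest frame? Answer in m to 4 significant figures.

L ≈ 2.787 m

Time dilation ⇒ γ = Δt/τ₀ = 11.70/0.6127 = 19.0958
Length contraction: L = L₀/γ = 53.22/19.0958 = 2.787 m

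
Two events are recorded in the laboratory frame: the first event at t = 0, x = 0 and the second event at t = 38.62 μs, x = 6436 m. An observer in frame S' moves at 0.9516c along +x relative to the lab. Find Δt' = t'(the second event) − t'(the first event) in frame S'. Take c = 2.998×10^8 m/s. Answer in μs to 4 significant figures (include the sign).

γ = 1/√(1 − 0.9516²) = 3.25373
Δt' = γ(Δt − vΔx/c²) = 3.25373 × (38.62 μs − 0.9516×6436 m / (2.998×10^8 m/s))
= 3.25373 × (18.1914 μs) = 59.19 μs

Δt' ≈ 59.19 μs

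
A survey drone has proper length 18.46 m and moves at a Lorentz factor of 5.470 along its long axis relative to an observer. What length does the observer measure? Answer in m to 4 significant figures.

L ≈ 3.375 m

γ = 5.470 (given)
Length contraction: L = L₀/γ = 18.46/5.470 = 3.375 m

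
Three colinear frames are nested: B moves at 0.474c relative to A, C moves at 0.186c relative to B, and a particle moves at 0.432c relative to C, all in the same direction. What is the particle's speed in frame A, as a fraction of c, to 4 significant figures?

Compose boost 2: (0.186 + 0.474)/(1 + 0.186×0.474) = 0.6600/1.08816 = 0.606526
Compose boost 3: (0.432 + 0.606526)/(1 + 0.432×0.606526) = 1.03853/1.26202 = 0.8229

u ≈ 0.8229c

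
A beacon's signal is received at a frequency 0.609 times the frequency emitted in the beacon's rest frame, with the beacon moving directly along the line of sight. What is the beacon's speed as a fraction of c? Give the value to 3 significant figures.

f_obs/f_src = √((1−β)/(1+β)) = 0.609  ⇒  (1−β)/(1+β) = 0.37088
β = |1 − D²|/(1 + D²) = |1 − 0.37088|/(1 + 0.37088) = 0.459

β ≈ 0.459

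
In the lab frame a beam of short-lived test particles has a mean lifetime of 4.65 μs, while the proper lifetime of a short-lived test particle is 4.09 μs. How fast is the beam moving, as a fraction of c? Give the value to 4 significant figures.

γ = Δt/τ₀ = 4.65/4.09 = 1.13692
β = √(1 − 1/γ²) = √(1 − 1/1.13692²) = 0.4758

β ≈ 0.4758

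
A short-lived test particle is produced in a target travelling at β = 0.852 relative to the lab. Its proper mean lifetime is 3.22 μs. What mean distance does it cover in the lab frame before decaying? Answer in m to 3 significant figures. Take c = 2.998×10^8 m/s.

γ = 1/√(1 − 0.852²) = 1.9101
Dilated lifetime: Δt = γτ₀ = 1.9101 × 3.22 μs = 6.1504 μs
d = vΔt = 0.852c × 6.1504 μs = 2.5543×10^8 m/s × 6.1504×10^-6 s = 1570 m

d ≈ 1570 m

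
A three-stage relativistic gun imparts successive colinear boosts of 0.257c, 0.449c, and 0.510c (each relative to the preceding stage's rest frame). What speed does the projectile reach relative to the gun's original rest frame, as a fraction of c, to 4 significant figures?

u ≈ 0.8640c

Compose boost 2: (0.449 + 0.257)/(1 + 0.449×0.257) = 0.7060/1.11539 = 0.632961
Compose boost 3: (0.510 + 0.632961)/(1 + 0.510×0.632961) = 1.14296/1.32281 = 0.8640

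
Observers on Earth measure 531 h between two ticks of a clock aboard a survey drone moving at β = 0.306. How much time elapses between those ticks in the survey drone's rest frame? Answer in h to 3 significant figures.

τ₀ ≈ 506 h

γ = 1/√(1 − 0.306²) = 1.0504
Proper time: τ₀ = Δt/γ = 531/1.0504 = 506 h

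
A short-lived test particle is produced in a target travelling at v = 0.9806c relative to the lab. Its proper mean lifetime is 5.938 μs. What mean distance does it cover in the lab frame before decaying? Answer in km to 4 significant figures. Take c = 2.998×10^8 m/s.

d ≈ 8.906 km

γ = 1/√(1 − 0.9806²) = 5.10153
Dilated lifetime: Δt = γτ₀ = 5.10153 × 5.938 μs = 30.2929 μs
d = vΔt = 0.9806c × 30.2929 μs = 2.93984×10^8 m/s × 3.02929×10^-5 s = 8.906 km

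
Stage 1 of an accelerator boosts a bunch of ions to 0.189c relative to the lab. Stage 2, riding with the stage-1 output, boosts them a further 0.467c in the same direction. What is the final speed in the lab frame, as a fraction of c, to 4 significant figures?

u ≈ 0.6028c

Compose boost 2: (0.467 + 0.189)/(1 + 0.467×0.189) = 0.6560/1.08826 = 0.6028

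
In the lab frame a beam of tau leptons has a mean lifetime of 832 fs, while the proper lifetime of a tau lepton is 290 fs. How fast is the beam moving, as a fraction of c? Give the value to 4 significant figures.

γ = Δt/τ₀ = 832/290 = 2.86897
β = √(1 − 1/γ²) = √(1 − 1/2.86897²) = 0.9373

β ≈ 0.9373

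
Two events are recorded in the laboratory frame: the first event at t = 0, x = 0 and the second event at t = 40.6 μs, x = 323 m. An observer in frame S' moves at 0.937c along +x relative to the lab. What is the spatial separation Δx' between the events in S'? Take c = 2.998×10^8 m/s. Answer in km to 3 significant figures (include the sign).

γ = 1/√(1 − 0.937²) = 2.8626
Δx' = γ(Δx − vΔt) = 2.8626 × (323 m − 0.937×(2.998×10^8 m/s)×40.6×10^-6 s)
= 2.8626 × (-11082 m) = -31.7 km

Δx' ≈ -31.7 km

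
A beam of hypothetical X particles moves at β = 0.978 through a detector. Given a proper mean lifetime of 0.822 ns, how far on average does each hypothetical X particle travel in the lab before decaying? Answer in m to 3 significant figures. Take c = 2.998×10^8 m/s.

γ = 1/√(1 − 0.978²) = 4.7938
Dilated lifetime: Δt = γτ₀ = 4.7938 × 0.822 ns = 3.9405 ns
d = vΔt = 0.978c × 3.9405 ns = 2.9320×10^8 m/s × 3.9405×10^-9 s = 1.16 m

d ≈ 1.16 m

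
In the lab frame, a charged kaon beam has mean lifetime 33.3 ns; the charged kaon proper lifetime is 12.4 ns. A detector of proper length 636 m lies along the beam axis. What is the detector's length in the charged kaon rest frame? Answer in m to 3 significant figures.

L ≈ 237 m

Time dilation ⇒ γ = Δt/τ₀ = 33.3/12.4 = 2.6855
Length contraction: L = L₀/γ = 636/2.6855 = 237 m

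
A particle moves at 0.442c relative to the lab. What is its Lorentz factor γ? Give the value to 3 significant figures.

γ ≈ 1.11

γ = 1/√(1 − β²) = 1/√(1 − 0.442²) = 1/√(0.80464) = 1.11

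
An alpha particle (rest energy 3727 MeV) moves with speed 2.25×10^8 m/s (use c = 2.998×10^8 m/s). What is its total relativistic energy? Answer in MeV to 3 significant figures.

β = v/c = 2.25×10^8 / 2.998×10^8 = 0.75050
γ = 1/√(1 − 0.75050²) = 1.5132
E = γm₀c² = 1.5132 × 3727 MeV = 5640 MeV

E ≈ 5640 MeV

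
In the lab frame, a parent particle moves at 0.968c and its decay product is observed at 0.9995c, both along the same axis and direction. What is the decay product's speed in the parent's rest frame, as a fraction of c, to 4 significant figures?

u' ≈ 0.9697c

Inverse velocity addition: u' = (u − v)/(1 − uv/c²)
= (0.9995 − 0.968)/(1 − 0.9995×0.968) = 0.03150/0.0324840 = 0.9697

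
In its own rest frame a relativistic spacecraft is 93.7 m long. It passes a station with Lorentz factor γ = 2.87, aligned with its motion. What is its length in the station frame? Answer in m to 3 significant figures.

L ≈ 32.6 m

γ = 2.87 (given)
Length contraction: L = L₀/γ = 93.7/2.87 = 32.6 m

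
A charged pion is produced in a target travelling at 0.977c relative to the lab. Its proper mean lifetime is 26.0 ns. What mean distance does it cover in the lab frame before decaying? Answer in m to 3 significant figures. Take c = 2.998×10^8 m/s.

γ = 1/√(1 − 0.977²) = 4.6896
Dilated lifetime: Δt = γτ₀ = 4.6896 × 26.0 ns = 121.93 ns
d = vΔt = 0.977c × 121.93 ns = 2.9290×10^8 m/s × 1.2193×10^-7 s = 35.7 m

d ≈ 35.7 m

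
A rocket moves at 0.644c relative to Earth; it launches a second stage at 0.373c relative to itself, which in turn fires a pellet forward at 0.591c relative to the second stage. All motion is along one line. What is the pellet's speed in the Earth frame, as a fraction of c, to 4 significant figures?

u ≈ 0.9504c

Compose boost 2: (0.373 + 0.644)/(1 + 0.373×0.644) = 1.017/1.24021 = 0.820021
Compose boost 3: (0.591 + 0.820021)/(1 + 0.591×0.820021) = 1.41102/1.48463 = 0.9504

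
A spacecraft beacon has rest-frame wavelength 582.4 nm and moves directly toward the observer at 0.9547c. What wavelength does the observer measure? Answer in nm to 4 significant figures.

λ_obs ≈ 88.66 nm

Relativistic Doppler: λ_obs = λ_src √((1−β)/(1+β))
= 582.4 × √(0.0453000/1.95470) = 582.4 × 0.152233 = 88.66 nm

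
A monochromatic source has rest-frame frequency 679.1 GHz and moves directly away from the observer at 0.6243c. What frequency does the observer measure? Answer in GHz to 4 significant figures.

f_obs ≈ 326.6 GHz

Relativistic Doppler: f_obs = f_src √((1−β)/(1+β))
= 679.1 × √(0.375700/1.62430) = 679.1 × 0.480936 = 326.6 GHz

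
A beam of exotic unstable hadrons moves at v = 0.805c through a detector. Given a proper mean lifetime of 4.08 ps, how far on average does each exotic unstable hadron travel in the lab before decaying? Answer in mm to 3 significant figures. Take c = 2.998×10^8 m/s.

d ≈ 1.66 mm

γ = 1/√(1 − 0.805²) = 1.6856
Dilated lifetime: Δt = γτ₀ = 1.6856 × 4.08 ps = 6.8771 ps
d = vΔt = 0.805c × 6.8771 ps = 2.4134×10^8 m/s × 6.8771×10^-12 s = 1.66 mm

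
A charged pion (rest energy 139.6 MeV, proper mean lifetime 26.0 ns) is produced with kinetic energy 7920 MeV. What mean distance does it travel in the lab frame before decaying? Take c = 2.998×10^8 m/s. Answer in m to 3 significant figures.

γ = 1 + K/(m₀c²) = 1 + 7920/139.6 = 57.734
β = √(1 − 1/γ²) = 0.99985
Dilated lifetime: γτ₀ = 57.734 × 26.0 ns = 1501.1 ns
d = βc·γτ₀ = 0.99985 × (2.998×10^8 m/s) × 1.5011×10^-6 s = 450 m

d ≈ 450 m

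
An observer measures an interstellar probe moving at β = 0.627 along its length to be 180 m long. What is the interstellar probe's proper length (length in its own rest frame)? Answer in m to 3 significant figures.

γ = 1/√(1 − 0.627²) = 1.2837
L₀ = γL = 1.2837 × 180 = 231 m

L₀ ≈ 231 m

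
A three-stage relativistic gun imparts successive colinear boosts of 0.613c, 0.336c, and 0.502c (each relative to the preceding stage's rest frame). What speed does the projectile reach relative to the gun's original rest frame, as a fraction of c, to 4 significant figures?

Compose boost 2: (0.336 + 0.613)/(1 + 0.336×0.613) = 0.9490/1.20597 = 0.786920
Compose boost 3: (0.502 + 0.786920)/(1 + 0.502×0.786920) = 1.28892/1.39503 = 0.9239

u ≈ 0.9239c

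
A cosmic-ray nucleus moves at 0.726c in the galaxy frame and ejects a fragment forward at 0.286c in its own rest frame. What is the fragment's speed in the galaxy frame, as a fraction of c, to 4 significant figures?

u ≈ 0.8380c

Compose boost 2: (0.286 + 0.726)/(1 + 0.286×0.726) = 1.012/1.20764 = 0.8380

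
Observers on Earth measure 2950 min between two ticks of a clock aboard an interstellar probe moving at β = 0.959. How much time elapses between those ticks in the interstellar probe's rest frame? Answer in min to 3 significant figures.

τ₀ ≈ 836 min

γ = 1/√(1 − 0.959²) = 3.5285
Proper time: τ₀ = Δt/γ = 2950/3.5285 = 836 min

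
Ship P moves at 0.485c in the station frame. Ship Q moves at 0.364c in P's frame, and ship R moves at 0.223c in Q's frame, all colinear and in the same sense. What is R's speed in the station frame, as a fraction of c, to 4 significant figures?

Compose boost 2: (0.364 + 0.485)/(1 + 0.364×0.485) = 0.8490/1.17654 = 0.721607
Compose boost 3: (0.223 + 0.721607)/(1 + 0.223×0.721607) = 0.944607/1.16092 = 0.8137

u ≈ 0.8137c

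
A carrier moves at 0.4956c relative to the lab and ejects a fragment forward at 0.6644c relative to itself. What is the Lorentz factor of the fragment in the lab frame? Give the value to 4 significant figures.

u_lab = (0.6644 + 0.4956)/(1 + 0.6644×0.4956) = 1.1600/1.329277 = 0.8726551
γ = 1/√(1 − 0.8726551²) = 2.048

γ ≈ 2.048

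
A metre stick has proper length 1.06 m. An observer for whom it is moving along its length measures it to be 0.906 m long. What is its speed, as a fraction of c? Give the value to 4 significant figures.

γ = L₀/L = 1.06/0.906 = 1.16998
β = √(1 − 1/γ²) = 0.5191

β ≈ 0.5191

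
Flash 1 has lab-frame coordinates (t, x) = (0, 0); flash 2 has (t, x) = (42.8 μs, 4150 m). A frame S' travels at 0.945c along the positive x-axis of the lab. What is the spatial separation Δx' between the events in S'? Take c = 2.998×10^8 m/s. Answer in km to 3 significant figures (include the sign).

Δx' ≈ -24.4 km

γ = 1/√(1 − 0.945²) = 3.0574
Δx' = γ(Δx − vΔt) = 3.0574 × (4150 m − 0.945×(2.998×10^8 m/s)×42.8×10^-6 s)
= 3.0574 × (-7975.7 m) = -24.4 km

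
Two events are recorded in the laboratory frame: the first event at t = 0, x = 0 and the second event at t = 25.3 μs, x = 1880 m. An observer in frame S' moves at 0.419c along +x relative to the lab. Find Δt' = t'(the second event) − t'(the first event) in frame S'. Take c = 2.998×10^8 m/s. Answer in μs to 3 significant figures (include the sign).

Δt' ≈ 25.0 μs

γ = 1/√(1 − 0.419²) = 1.1013
Δt' = γ(Δt − vΔx/c²) = 1.1013 × (25.3 μs − 0.419×1880 m / (2.998×10^8 m/s))
= 1.1013 × (22.673 μs) = 25.0 μs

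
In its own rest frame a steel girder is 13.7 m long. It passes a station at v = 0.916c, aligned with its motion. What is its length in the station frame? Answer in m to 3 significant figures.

γ = 1/√(1 − 0.916²) = 2.4927
Length contraction: L = L₀/γ = 13.7/2.4927 = 5.50 m

L ≈ 5.50 m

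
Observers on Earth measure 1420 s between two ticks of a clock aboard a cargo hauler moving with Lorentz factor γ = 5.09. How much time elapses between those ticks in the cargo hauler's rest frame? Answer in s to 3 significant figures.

τ₀ ≈ 279 s

γ = 5.09 (given)
Proper time: τ₀ = Δt/γ = 1420/5.09 = 279 s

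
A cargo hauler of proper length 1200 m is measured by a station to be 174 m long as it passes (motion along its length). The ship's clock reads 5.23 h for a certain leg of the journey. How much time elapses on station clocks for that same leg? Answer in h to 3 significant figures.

Δt ≈ 36.1 h

Length contraction ⇒ γ = L₀/L = 1200/174 = 6.8966
Time dilation: Δt = γτ₀ = 6.8966 × 5.23 h = 36.1 h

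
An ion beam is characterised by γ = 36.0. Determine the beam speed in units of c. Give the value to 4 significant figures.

β ≈ 0.9996

β = √(1 − 1/γ²) = √(1 − 1/36.0²) = √(0.999228) = 0.9996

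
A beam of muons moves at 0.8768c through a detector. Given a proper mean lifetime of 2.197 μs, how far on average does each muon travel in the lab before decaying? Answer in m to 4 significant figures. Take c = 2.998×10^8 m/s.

d ≈ 1201 m

γ = 1/√(1 − 0.8768²) = 2.07963
Dilated lifetime: Δt = γτ₀ = 2.07963 × 2.197 μs = 4.56894 μs
d = vΔt = 0.8768c × 4.56894 μs = 2.62865×10^8 m/s × 4.56894×10^-6 s = 1201 m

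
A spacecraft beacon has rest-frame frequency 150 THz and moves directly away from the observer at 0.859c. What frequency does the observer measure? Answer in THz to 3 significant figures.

f_obs ≈ 41.3 THz

Relativistic Doppler: f_obs = f_src √((1−β)/(1+β))
= 150 × √(0.14100/1.8590) = 150 × 0.27540 = 41.3 THz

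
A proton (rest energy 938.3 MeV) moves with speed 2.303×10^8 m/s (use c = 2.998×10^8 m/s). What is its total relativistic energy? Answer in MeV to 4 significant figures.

E ≈ 1466 MeV

β = v/c = 2.303×10^8 / 2.998×10^8 = 0.768179
γ = 1/√(1 − 0.768179²) = 1.56193
E = γm₀c² = 1.56193 × 938.3 MeV = 1466 MeV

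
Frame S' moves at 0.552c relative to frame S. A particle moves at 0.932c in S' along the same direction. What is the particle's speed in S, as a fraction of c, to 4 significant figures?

Relativistic velocity addition: u = (u' + v)/(1 + u'v/c²)
= (0.932 + 0.552)/(1 + 0.932×0.552) = 1.484/1.51446 = 0.9799

u ≈ 0.9799c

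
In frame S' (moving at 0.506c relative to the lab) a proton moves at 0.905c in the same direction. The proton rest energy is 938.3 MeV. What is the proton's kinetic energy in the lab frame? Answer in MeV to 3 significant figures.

u_lab = (0.905 + 0.506)/(1 + 0.905×0.506) = 0.967811
γ = 1/√(1 − 0.967811²) = 3.9733
K = (γ − 1)m₀c² = (3.9733 − 1) × 938.3 = 2.9733 × 938.3 = 2790 MeV

K ≈ 2790 MeV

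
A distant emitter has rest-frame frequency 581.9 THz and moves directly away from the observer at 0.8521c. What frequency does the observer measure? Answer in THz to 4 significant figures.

f_obs ≈ 164.4 THz

Relativistic Doppler: f_obs = f_src √((1−β)/(1+β))
= 581.9 × √(0.147900/1.85210) = 581.9 × 0.282587 = 164.4 THz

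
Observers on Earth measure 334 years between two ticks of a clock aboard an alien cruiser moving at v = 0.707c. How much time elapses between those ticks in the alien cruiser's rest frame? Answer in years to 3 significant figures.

τ₀ ≈ 236 years

γ = 1/√(1 − 0.707²) = 1.4140
Proper time: τ₀ = Δt/γ = 334/1.4140 = 236 years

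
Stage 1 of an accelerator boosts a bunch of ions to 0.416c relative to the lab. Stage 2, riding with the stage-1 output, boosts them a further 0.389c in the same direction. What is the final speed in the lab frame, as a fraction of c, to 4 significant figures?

Compose boost 2: (0.389 + 0.416)/(1 + 0.389×0.416) = 0.8050/1.16182 = 0.6929

u ≈ 0.6929c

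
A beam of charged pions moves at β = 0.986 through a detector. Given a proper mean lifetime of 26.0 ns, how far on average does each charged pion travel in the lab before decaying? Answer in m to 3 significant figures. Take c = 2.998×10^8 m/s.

γ = 1/√(1 − 0.986²) = 5.9972
Dilated lifetime: Δt = γτ₀ = 5.9972 × 26.0 ns = 155.93 ns
d = vΔt = 0.986c × 155.93 ns = 2.9560×10^8 m/s × 1.5593×10^-7 s = 46.1 m

d ≈ 46.1 m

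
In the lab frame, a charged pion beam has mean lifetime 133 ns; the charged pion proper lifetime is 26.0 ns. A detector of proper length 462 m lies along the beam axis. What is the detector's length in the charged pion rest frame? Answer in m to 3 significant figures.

L ≈ 90.3 m

Time dilation ⇒ γ = Δt/τ₀ = 133/26.0 = 5.1154
Length contraction: L = L₀/γ = 462/5.1154 = 90.3 m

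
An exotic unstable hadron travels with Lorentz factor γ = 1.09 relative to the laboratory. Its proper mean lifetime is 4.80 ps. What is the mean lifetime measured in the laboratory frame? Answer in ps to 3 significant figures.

Δt ≈ 5.23 ps

γ = 1.09 (given)
Time dilation: Δt = γτ₀ = 1.09 × 4.80 ps = 5.23 ps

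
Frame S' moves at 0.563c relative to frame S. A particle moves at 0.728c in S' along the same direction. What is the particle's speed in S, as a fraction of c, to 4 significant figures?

u ≈ 0.9157c

Relativistic velocity addition: u = (u' + v)/(1 + u'v/c²)
= (0.728 + 0.563)/(1 + 0.728×0.563) = 1.291/1.40986 = 0.9157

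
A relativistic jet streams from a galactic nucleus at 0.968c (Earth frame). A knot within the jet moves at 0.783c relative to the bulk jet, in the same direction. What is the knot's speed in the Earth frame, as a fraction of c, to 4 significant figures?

u ≈ 0.9960c

Relativistic velocity addition: u = (u' + v)/(1 + u'v/c²)
= (0.783 + 0.968)/(1 + 0.783×0.968) = 1.751/1.75794 = 0.9960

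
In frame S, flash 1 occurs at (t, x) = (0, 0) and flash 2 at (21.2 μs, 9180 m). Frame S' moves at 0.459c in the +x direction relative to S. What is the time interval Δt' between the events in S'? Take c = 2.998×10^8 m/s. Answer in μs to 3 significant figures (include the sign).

γ = 1/√(1 − 0.459²) = 1.1256
Δt' = γ(Δt − vΔx/c²) = 1.1256 × (21.2 μs − 0.459×9180 m / (2.998×10^8 m/s))
= 1.1256 × (7.1452 μs) = 8.04 μs

Δt' ≈ 8.04 μs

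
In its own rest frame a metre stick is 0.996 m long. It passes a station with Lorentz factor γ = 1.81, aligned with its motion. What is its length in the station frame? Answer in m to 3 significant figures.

γ = 1.81 (given)
Length contraction: L = L₀/γ = 0.996/1.81 = 0.550 m

L ≈ 0.550 m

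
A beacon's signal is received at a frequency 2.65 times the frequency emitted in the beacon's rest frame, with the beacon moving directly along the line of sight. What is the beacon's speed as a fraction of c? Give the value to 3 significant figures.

f_obs/f_src = √((1+β)/(1−β)) = 2.65  ⇒  (1+β)/(1−β) = 7.0225
β = |1 − D²|/(1 + D²) = |1 − 7.0225|/(1 + 7.0225) = 0.751

β ≈ 0.751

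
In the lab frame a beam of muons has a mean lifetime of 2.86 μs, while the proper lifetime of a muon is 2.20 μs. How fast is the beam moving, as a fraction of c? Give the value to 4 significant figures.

β ≈ 0.6390

γ = Δt/τ₀ = 2.86/2.20 = 1.30000
β = √(1 − 1/γ²) = √(1 − 1/1.30000²) = 0.6390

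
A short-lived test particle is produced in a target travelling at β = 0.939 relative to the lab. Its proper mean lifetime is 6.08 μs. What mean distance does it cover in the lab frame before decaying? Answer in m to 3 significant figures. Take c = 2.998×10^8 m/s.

d ≈ 4980 m

γ = 1/√(1 − 0.939²) = 2.9077
Dilated lifetime: Δt = γτ₀ = 2.9077 × 6.08 μs = 17.679 μs
d = vΔt = 0.939c × 17.679 μs = 2.8151×10^8 m/s × 1.7679×10^-5 s = 4980 m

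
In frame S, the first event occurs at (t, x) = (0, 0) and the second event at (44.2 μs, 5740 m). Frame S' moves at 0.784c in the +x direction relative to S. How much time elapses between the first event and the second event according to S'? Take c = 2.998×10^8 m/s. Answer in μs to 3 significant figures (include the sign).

Δt' ≈ 47.0 μs

γ = 1/√(1 − 0.784²) = 1.6109
Δt' = γ(Δt − vΔx/c²) = 1.6109 × (44.2 μs − 0.784×5740 m / (2.998×10^8 m/s))
= 1.6109 × (29.189 μs) = 47.0 μs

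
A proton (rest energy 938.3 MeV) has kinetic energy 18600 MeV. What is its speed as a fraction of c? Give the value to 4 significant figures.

γ = 1 + K/(m₀c²) = 1 + 18600/938.3 = 20.8231
β = √(1 − 1/γ²) = 0.9988

β ≈ 0.9988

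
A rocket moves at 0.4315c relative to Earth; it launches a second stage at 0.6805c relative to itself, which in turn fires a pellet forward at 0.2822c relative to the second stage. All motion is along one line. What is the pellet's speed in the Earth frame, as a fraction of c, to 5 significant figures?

u ≈ 0.91889c

Compose boost 2: (0.6805 + 0.4315)/(1 + 0.6805×0.4315) = 1.1120/1.293636 = 0.8595928
Compose boost 3: (0.2822 + 0.8595928)/(1 + 0.2822×0.8595928) = 1.141793/1.242577 = 0.91889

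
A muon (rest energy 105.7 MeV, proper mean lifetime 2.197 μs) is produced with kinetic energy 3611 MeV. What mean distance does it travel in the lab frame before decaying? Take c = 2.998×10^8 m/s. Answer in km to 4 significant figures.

γ = 1 + K/(m₀c²) = 1 + 3611/105.7 = 35.1627
β = √(1 − 1/γ²) = 0.999596
Dilated lifetime: γτ₀ = 35.1627 × 2.197 μs = 77.2525 μs
d = βc·γτ₀ = 0.999596 × (2.998×10^8 m/s) × 7.72525×10^-5 s = 23.15 km

d ≈ 23.15 km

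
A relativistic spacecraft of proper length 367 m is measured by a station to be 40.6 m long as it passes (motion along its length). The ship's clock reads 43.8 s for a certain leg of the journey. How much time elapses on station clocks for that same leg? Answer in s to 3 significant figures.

Length contraction ⇒ γ = L₀/L = 367/40.6 = 9.0394
Time dilation: Δt = γτ₀ = 9.0394 × 43.8 s = 396 s

Δt ≈ 396 s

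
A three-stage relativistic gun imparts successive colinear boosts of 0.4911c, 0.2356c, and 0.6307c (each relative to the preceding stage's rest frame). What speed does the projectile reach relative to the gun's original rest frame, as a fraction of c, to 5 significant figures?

u ≈ 0.90873c

Compose boost 2: (0.2356 + 0.4911)/(1 + 0.2356×0.4911) = 0.72670/1.115703 = 0.6513381
Compose boost 3: (0.6307 + 0.6513381)/(1 + 0.6307×0.6513381) = 1.282038/1.410799 = 0.90873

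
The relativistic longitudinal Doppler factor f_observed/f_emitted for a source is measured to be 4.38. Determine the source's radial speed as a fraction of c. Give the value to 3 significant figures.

β ≈ 0.901

f_obs/f_src = √((1+β)/(1−β)) = 4.38  ⇒  (1+β)/(1−β) = 19.184
β = |1 − D²|/(1 + D²) = |1 − 19.184|/(1 + 19.184) = 0.901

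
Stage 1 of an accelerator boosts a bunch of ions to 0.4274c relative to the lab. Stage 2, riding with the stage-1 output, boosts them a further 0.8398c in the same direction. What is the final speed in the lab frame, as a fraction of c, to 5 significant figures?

u ≈ 0.93250c

Compose boost 2: (0.8398 + 0.4274)/(1 + 0.8398×0.4274) = 1.2672/1.358931 = 0.93250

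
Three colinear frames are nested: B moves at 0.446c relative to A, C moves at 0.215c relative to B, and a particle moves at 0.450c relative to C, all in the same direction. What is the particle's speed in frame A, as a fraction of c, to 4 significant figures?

u ≈ 0.8283c

Compose boost 2: (0.215 + 0.446)/(1 + 0.215×0.446) = 0.6610/1.09589 = 0.603163
Compose boost 3: (0.450 + 0.603163)/(1 + 0.450×0.603163) = 1.05316/1.27142 = 0.8283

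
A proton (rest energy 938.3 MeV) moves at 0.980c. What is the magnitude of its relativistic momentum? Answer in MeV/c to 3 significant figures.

p ≈ 4620 MeV/c

γ = 1/√(1 − 0.980²) = 5.0252
p = γβm₀c = 5.0252 × 0.980 × 938.3 MeV/c = 4620 MeV/c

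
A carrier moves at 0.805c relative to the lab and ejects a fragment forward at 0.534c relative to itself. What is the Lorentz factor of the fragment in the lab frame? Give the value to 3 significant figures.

u_lab = (0.534 + 0.805)/(1 + 0.534×0.805) = 1.339/1.42987 = 0.936449
γ = 1/√(1 − 0.936449²) = 2.85

γ ≈ 2.85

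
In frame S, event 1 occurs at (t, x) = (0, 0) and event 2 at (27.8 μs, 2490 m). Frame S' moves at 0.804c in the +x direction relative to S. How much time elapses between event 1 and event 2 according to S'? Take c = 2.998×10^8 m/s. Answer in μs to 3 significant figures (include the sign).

Δt' ≈ 35.5 μs

γ = 1/√(1 − 0.804²) = 1.6817
Δt' = γ(Δt − vΔx/c²) = 1.6817 × (27.8 μs − 0.804×2490 m / (2.998×10^8 m/s))
= 1.6817 × (21.122 μs) = 35.5 μs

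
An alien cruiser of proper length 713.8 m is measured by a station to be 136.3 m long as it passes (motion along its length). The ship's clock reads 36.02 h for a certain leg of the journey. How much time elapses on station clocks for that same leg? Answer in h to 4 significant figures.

Δt ≈ 188.6 h

Length contraction ⇒ γ = L₀/L = 713.8/136.3 = 5.23698
Time dilation: Δt = γτ₀ = 5.23698 × 36.02 h = 188.6 h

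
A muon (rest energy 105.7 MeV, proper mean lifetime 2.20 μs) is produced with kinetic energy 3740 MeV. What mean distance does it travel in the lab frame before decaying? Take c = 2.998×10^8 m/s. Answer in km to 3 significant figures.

d ≈ 24.0 km

γ = 1 + K/(m₀c²) = 1 + 3740/105.7 = 36.383
β = √(1 − 1/γ²) = 0.99962
Dilated lifetime: γτ₀ = 36.383 × 2.20 μs = 80.043 μs
d = βc·γτ₀ = 0.99962 × (2.998×10^8 m/s) × 8.0043×10^-5 s = 24.0 km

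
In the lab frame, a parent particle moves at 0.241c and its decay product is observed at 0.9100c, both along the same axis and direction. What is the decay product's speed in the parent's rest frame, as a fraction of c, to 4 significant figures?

u' ≈ 0.8569c

Inverse velocity addition: u' = (u − v)/(1 − uv/c²)
= (0.9100 − 0.241)/(1 − 0.9100×0.241) = 0.6690/0.780690 = 0.8569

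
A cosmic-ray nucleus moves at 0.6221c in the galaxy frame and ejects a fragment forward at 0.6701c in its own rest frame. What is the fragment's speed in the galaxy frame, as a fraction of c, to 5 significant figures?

u ≈ 0.91201c

Compose boost 2: (0.6701 + 0.6221)/(1 + 0.6701×0.6221) = 1.2922/1.416869 = 0.91201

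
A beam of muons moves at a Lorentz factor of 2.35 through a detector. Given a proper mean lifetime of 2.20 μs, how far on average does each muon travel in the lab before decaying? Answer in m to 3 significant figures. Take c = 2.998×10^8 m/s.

β = √(1 − 1/γ²) = √(1 − 1/2.35²) = 0.90494
Dilated lifetime: Δt = γτ₀ = 2.35 × 2.20 μs = 5.1700 μs
d = vΔt = 0.90494c × 5.1700 μs = 2.7130×10^8 m/s × 5.1700×10^-6 s = 1400 m

d ≈ 1400 m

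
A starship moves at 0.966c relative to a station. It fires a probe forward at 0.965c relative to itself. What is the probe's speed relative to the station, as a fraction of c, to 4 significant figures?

u ≈ 0.9994c

Relativistic velocity addition: u = (u' + v)/(1 + u'v/c²)
= (0.965 + 0.966)/(1 + 0.965×0.966) = 1.931/1.93219 = 0.9994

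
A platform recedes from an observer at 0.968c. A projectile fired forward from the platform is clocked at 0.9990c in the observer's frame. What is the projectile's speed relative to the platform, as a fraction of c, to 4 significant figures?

Inverse velocity addition: u' = (u − v)/(1 − uv/c²)
= (0.9990 − 0.968)/(1 − 0.9990×0.968) = 0.03100/0.0329680 = 0.9403

u' ≈ 0.9403c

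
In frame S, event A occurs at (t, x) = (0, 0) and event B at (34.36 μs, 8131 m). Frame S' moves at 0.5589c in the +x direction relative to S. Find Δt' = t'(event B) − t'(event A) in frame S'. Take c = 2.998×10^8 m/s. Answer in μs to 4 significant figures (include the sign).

γ = 1/√(1 − 0.5589²) = 1.20593
Δt' = γ(Δt − vΔx/c²) = 1.20593 × (34.36 μs − 0.5589×8131 m / (2.998×10^8 m/s))
= 1.20593 × (19.2018 μs) = 23.16 μs

Δt' ≈ 23.16 μs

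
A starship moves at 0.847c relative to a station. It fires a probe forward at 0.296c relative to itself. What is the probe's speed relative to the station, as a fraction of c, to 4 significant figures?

Relativistic velocity addition: u = (u' + v)/(1 + u'v/c²)
= (0.296 + 0.847)/(1 + 0.296×0.847) = 1.143/1.25071 = 0.9139

u ≈ 0.9139c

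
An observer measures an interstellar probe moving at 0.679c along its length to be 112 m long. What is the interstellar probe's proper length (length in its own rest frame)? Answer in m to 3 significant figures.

γ = 1/√(1 − 0.679²) = 1.3621
L₀ = γL = 1.3621 × 112 = 153 m

L₀ ≈ 153 m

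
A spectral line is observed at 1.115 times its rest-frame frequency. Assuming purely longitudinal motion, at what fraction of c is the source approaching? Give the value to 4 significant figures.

f_obs/f_src = √((1+β)/(1−β)) = 1.115  ⇒  (1+β)/(1−β) = 1.24323
β = |1 − D²|/(1 + D²) = |1 − 1.24323|/(1 + 1.24323) = 0.1084

β ≈ 0.1084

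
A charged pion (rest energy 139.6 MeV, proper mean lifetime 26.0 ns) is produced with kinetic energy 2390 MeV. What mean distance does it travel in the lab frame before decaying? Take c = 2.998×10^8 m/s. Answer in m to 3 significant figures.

γ = 1 + K/(m₀c²) = 1 + 2390/139.6 = 18.120
β = √(1 − 1/γ²) = 0.99848
Dilated lifetime: γτ₀ = 18.120 × 26.0 ns = 471.13 ns
d = βc·γτ₀ = 0.99848 × (2.998×10^8 m/s) × 4.7113×10^-7 s = 141 m

d ≈ 141 m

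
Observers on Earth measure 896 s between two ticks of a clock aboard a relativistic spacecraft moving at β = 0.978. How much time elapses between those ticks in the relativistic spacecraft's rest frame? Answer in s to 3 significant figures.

γ = 1/√(1 − 0.978²) = 4.7938
Proper time: τ₀ = Δt/γ = 896/4.7938 = 187 s

τ₀ ≈ 187 s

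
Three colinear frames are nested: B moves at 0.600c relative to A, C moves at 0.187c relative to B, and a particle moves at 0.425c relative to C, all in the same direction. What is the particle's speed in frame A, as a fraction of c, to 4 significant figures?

Compose boost 2: (0.187 + 0.600)/(1 + 0.187×0.600) = 0.7870/1.11220 = 0.707607
Compose boost 3: (0.425 + 0.707607)/(1 + 0.425×0.707607) = 1.13261/1.30073 = 0.8707

u ≈ 0.8707c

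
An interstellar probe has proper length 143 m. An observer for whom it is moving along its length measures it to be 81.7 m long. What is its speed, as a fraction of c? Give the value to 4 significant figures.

β ≈ 0.8207

γ = L₀/L = 143/81.7 = 1.75031
β = √(1 − 1/γ²) = 0.8207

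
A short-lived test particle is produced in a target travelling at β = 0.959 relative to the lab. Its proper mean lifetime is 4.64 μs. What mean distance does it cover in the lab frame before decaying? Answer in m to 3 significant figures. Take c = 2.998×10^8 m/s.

γ = 1/√(1 − 0.959²) = 3.5285
Dilated lifetime: Δt = γτ₀ = 3.5285 × 4.64 μs = 16.372 μs
d = vΔt = 0.959c × 16.372 μs = 2.8751×10^8 m/s × 1.6372×10^-5 s = 4710 m

d ≈ 4710 m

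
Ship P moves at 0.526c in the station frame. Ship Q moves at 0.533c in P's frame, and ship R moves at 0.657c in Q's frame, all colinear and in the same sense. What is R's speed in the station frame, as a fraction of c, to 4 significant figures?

u ≈ 0.9616c

Compose boost 2: (0.533 + 0.526)/(1 + 0.533×0.526) = 1.059/1.28036 = 0.827112
Compose boost 3: (0.657 + 0.827112)/(1 + 0.657×0.827112) = 1.48411/1.54341 = 0.9616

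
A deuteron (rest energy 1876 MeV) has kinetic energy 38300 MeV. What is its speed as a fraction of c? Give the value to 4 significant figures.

γ = 1 + K/(m₀c²) = 1 + 38300/1876 = 21.4158
β = √(1 − 1/γ²) = 0.9989

β ≈ 0.9989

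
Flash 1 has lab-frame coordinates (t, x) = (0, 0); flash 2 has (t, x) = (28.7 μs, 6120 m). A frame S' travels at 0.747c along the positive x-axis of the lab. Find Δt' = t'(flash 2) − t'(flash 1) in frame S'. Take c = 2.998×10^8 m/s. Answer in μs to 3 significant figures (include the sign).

γ = 1/√(1 − 0.747²) = 1.5042
Δt' = γ(Δt − vΔx/c²) = 1.5042 × (28.7 μs − 0.747×6120 m / (2.998×10^8 m/s))
= 1.5042 × (13.451 μs) = 20.2 μs

Δt' ≈ 20.2 μs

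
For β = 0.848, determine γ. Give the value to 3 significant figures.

γ ≈ 1.89

γ = 1/√(1 − β²) = 1/√(1 − 0.848²) = 1/√(0.28090) = 1.89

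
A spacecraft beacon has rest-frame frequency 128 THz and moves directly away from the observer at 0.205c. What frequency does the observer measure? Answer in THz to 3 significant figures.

Relativistic Doppler: f_obs = f_src √((1−β)/(1+β))
= 128 × √(0.79500/1.2050) = 128 × 0.81225 = 104 THz

f_obs ≈ 104 THz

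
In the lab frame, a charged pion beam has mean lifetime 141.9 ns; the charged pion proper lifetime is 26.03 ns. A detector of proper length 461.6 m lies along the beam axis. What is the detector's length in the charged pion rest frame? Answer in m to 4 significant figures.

L ≈ 84.68 m

Time dilation ⇒ γ = Δt/τ₀ = 141.9/26.03 = 5.45140
Length contraction: L = L₀/γ = 461.6/5.45140 = 84.68 m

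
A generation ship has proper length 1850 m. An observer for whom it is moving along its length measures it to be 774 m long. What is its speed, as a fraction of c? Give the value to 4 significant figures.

β ≈ 0.9083

γ = L₀/L = 1850/774 = 2.39018
β = √(1 − 1/γ²) = 0.9083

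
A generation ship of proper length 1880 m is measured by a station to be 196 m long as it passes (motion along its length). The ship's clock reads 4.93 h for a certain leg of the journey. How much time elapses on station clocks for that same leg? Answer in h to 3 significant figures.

Δt ≈ 47.3 h

Length contraction ⇒ γ = L₀/L = 1880/196 = 9.5918
Time dilation: Δt = γτ₀ = 9.5918 × 4.93 h = 47.3 h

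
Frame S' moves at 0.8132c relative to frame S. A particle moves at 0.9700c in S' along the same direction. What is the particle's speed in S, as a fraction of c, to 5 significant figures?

u ≈ 0.99687c

Relativistic velocity addition: u = (u' + v)/(1 + u'v/c²)
= (0.9700 + 0.8132)/(1 + 0.9700×0.8132) = 1.7832/1.788804 = 0.99687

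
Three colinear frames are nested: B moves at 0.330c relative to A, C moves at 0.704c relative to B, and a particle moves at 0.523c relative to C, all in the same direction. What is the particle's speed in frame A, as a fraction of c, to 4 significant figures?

u ≈ 0.9466c

Compose boost 2: (0.704 + 0.330)/(1 + 0.704×0.330) = 1.034/1.23232 = 0.839068
Compose boost 3: (0.523 + 0.839068)/(1 + 0.523×0.839068) = 1.36207/1.43883 = 0.9466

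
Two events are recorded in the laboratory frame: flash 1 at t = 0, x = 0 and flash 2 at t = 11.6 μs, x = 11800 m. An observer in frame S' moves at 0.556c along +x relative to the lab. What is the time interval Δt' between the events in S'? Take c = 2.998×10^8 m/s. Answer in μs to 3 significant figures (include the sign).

γ = 1/√(1 − 0.556²) = 1.2031
Δt' = γ(Δt − vΔx/c²) = 1.2031 × (11.6 μs − 0.556×11800 m / (2.998×10^8 m/s))
= 1.2031 × (-10.284 μs) = -12.4 μs

Δt' ≈ -12.4 μs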